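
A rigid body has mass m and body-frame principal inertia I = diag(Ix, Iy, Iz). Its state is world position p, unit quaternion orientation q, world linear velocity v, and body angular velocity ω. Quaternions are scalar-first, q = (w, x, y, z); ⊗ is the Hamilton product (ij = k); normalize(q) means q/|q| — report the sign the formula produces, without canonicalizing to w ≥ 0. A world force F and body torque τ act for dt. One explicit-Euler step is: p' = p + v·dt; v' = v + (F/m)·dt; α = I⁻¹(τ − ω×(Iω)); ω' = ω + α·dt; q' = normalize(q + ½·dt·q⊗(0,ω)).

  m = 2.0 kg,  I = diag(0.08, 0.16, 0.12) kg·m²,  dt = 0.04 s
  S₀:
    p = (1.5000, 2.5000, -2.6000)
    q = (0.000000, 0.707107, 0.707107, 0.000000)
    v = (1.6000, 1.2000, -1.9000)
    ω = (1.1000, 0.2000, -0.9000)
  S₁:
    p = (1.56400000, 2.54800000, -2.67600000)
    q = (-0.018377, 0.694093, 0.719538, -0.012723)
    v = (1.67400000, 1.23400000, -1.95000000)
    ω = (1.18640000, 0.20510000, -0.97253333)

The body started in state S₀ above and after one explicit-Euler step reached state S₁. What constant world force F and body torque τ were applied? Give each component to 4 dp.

F = (3.7000, 1.7000, -2.5000)
τ = (0.1800, 0.0600, -0.2000)

v₁ − v₀ = (0.07400000, 0.03400000, -0.05000000)
F = m·Δv/dt = (3.7000, 1.7000, -2.5000)
ω₁ − ω₀ = (0.08640000, 0.00510000, -0.07253333)
ω₀×(Iω₀) = (0.0072, 0.0396, 0.0176)
τ = I·(Δω/dt) + ω₀×(Iω₀) = (0.1800, 0.0600, -0.2000)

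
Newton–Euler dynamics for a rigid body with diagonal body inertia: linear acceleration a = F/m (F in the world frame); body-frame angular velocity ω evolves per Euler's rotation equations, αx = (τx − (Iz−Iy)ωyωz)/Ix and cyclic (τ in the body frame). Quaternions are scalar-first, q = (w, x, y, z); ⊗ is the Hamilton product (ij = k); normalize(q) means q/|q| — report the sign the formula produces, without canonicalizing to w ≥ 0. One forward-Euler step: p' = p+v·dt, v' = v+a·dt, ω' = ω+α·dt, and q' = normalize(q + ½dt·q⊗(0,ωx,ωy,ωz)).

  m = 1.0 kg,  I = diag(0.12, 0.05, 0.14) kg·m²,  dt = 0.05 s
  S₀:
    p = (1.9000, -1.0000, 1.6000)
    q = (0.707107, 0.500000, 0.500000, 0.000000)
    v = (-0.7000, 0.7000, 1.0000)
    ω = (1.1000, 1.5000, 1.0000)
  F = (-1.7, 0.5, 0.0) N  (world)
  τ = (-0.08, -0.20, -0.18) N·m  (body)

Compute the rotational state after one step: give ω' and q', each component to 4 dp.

(τ − ω×Iω)/I = (-1.7917, -3.5600, -0.4607)
ω + α·dt = (1.0104, 1.3220, 0.9770)
2q̇ = q⊗(0,ω) = (-1.3000000, 1.2778177, 0.5606605, 0.9071070)
updated quaternion q' = (0.6737, 0.5312, 0.5133, 0.0226)

ω' = (1.0104, 1.3220, 0.9770)
q' = (0.6737, 0.5312, 0.5133, 0.0226)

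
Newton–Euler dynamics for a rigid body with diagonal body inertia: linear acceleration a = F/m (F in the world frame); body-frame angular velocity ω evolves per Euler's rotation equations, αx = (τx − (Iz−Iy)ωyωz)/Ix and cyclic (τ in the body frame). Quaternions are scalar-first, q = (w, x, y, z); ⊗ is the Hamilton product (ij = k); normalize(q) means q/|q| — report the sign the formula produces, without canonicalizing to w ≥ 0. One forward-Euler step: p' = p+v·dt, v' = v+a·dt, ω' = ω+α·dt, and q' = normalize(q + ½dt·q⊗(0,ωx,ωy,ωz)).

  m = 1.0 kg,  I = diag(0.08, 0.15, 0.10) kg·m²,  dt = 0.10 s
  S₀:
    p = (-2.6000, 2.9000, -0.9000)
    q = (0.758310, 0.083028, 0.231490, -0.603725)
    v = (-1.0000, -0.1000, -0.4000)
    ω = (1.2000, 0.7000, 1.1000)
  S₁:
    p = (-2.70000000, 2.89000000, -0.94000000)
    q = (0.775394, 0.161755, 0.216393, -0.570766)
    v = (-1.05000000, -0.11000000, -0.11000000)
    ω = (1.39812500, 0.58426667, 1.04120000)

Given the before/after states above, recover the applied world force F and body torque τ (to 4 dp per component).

v₁ − v₀ = (-0.05000000, -0.01000000, 0.29000000)
m·(v₁−v₀)/dt = (-0.5000, -0.1000, 2.9000)
Δω = ω₁−ω₀ = (0.19812500, -0.11573333, -0.05880000)
ω₀×(Iω₀) = (-0.0385, -0.0264, 0.0588)
τ = I·(Δω/dt) + ω₀×(Iω₀) = (0.1200, -0.2000, 0.0000)

F = (-0.5000, -0.1000, 2.9000)
τ = (0.1200, -0.2000, 0.0000)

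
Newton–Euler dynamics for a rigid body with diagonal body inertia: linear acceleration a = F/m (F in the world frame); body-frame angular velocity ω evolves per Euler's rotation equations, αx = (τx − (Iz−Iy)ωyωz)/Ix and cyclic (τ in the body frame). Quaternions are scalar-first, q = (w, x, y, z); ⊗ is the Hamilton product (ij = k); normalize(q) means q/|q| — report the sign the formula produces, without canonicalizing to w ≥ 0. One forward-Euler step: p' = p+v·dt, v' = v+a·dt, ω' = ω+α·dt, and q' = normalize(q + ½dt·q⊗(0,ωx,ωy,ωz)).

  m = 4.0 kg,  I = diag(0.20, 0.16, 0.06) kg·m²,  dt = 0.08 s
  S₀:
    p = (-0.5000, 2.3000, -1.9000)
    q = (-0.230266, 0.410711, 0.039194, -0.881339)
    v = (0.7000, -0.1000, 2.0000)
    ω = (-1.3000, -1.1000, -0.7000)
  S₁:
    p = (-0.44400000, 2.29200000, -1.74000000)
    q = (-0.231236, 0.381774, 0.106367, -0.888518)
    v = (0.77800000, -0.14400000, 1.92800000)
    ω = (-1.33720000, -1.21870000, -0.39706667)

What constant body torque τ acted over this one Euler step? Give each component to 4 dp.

τ = (-0.1700, -0.1100, 0.1700)

Δω = ω₁−ω₀ = (-0.03720000, -0.11870000, 0.30293333)
precession coupling = (-0.0770, 0.1274, -0.0572)
I·α + gyro = (-0.1700, -0.1100, 0.1700)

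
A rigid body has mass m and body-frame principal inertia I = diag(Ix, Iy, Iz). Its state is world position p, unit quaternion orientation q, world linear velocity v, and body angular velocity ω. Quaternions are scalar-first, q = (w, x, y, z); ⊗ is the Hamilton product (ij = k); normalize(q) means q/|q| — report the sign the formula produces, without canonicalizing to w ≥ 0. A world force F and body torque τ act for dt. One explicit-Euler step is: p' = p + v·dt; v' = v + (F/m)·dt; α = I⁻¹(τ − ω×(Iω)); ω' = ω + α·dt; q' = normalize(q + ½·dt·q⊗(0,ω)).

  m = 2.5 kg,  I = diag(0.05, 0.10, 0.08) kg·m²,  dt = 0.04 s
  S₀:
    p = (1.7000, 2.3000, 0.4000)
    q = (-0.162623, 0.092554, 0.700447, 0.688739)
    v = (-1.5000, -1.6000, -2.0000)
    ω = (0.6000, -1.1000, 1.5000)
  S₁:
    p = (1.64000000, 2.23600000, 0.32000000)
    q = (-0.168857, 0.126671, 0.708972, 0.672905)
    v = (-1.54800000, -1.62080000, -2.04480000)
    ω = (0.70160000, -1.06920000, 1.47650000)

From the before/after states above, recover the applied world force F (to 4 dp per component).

velocity change Δv = (-0.04800000, -0.02080000, -0.04480000)
m·(v₁−v₀)/dt = (-3.0000, -1.3000, -2.8000)

F = (-3.0000, -1.3000, -2.8000)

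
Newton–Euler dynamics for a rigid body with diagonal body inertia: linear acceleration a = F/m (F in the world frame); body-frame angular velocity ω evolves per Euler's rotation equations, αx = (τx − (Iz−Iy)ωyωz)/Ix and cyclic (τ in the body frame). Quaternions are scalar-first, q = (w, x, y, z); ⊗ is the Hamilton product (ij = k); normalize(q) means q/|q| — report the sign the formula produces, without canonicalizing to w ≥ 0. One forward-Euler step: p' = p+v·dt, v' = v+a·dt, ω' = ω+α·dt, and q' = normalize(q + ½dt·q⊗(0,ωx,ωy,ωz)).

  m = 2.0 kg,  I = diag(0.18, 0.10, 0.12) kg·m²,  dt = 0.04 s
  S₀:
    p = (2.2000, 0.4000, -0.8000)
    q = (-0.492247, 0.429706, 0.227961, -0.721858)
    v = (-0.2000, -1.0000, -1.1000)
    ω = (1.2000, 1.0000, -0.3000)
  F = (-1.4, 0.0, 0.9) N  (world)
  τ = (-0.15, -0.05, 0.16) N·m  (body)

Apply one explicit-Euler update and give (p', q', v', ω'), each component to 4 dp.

a = F/m = (-0.7000, 0.0000, 0.4500)
p' = p + v·dt = (2.1920, 0.3600, -0.8440)
v' = v + a·dt = (-0.2280, -1.0000, -1.0820)
gyro term ω×Iω = (-0.0060, -0.0216, -0.0960)
angular accel α = (-0.8000, -0.2840, 2.1333)
new body rate ω' = (1.1680, 0.9886, -0.2147)
2q̇ = q⊗(0,ω) = (-0.9601656, 0.0627733, -1.2295648, 0.3038269)
q + ½dt·q⊗(0,ω), renormalized = (-0.5112, 0.4307, 0.2033, -0.7154)

p' = (2.1920, 0.3600, -0.8440)
q' = (-0.5112, 0.4307, 0.2033, -0.7154)
v' = (-0.2280, -1.0000, -1.0820)
ω' = (1.1680, 0.9886, -0.2147)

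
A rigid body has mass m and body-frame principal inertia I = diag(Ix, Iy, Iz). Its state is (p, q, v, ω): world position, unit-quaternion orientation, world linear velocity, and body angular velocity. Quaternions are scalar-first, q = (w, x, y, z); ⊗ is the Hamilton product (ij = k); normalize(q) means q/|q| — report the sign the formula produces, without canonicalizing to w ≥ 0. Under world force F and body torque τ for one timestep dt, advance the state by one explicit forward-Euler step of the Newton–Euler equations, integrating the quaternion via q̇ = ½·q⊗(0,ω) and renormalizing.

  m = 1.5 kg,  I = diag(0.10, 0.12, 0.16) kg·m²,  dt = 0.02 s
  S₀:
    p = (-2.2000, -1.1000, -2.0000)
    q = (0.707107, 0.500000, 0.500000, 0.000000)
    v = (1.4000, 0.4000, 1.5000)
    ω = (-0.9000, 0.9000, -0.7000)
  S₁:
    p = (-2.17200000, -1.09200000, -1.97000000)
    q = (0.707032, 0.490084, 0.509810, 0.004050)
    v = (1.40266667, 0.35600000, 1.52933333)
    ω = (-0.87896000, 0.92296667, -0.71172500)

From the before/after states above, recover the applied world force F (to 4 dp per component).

v₁ − v₀ = (0.00266667, -0.04400000, 0.02933333)
applied force F = (0.2000, -3.3000, 2.2000)

F = (0.2000, -3.3000, 2.2000)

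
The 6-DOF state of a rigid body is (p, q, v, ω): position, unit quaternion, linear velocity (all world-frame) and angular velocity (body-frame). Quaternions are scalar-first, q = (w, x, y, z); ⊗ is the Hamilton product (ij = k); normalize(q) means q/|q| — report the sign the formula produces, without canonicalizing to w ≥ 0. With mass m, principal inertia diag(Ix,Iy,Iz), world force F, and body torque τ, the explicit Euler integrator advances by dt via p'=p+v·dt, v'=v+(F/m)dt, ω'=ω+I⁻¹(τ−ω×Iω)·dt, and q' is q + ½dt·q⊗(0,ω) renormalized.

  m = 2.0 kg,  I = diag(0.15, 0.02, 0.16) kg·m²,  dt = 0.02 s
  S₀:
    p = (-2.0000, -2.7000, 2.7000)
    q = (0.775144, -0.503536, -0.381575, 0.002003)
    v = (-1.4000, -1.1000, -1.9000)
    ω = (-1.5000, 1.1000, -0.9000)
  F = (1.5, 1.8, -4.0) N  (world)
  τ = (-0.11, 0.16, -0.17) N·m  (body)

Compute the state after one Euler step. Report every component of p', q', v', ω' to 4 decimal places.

(τ − ω×Iω)/I = (0.1907, 8.6750, -2.4031)
ω + α·dt = (-1.4962, 1.2735, -0.9481)
2q̇ = q⊗(0,ω) = (-0.3337688, -0.8215018, 0.3964715, -1.8238817)
q' = normalize(q + ½dt·q⊗(0,ω)) = (0.7716, -0.5116, -0.3775, -0.0162)
linear accel F/m = (0.7500, 0.9000, -2.0000)
p + v·dt = (-2.0280, -2.7220, 2.6620)
v' = v + a·dt = (-1.3850, -1.0820, -1.9400)

p' = (-2.0280, -2.7220, 2.6620)
q' = (0.7716, -0.5116, -0.3775, -0.0162)
v' = (-1.3850, -1.0820, -1.9400)
ω' = (-1.4962, 1.2735, -0.9481)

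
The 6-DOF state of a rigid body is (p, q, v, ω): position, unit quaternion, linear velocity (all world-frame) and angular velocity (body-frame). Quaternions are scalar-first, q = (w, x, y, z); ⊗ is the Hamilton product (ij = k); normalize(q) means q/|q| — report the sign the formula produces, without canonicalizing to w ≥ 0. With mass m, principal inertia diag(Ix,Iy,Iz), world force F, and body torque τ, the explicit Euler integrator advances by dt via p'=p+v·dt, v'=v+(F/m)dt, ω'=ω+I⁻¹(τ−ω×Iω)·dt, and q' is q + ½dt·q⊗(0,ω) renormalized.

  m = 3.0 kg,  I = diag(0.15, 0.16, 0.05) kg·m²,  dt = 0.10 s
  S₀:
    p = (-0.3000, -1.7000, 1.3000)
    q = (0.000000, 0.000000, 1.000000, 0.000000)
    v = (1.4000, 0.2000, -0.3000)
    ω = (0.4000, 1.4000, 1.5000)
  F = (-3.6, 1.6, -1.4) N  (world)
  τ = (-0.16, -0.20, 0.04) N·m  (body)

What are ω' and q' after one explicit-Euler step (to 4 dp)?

ω×(Iω) gyroscopic = (-0.2310, 0.0600, 0.0056)
α = I⁻¹(τ − ω×Iω) = (0.4733, -1.6250, 0.6880)
ω' = ω + α·dt = (0.4473, 1.2375, 1.5688)
Hamilton product q⊗(0,ω) = (-1.4000000, 1.5000000, 0.0000000, -0.4000000)
updated quaternion q' = (-0.0696, 0.0746, 0.9946, -0.0199)

ω' = (0.4473, 1.2375, 1.5688)
q' = (-0.0696, 0.0746, 0.9946, -0.0199)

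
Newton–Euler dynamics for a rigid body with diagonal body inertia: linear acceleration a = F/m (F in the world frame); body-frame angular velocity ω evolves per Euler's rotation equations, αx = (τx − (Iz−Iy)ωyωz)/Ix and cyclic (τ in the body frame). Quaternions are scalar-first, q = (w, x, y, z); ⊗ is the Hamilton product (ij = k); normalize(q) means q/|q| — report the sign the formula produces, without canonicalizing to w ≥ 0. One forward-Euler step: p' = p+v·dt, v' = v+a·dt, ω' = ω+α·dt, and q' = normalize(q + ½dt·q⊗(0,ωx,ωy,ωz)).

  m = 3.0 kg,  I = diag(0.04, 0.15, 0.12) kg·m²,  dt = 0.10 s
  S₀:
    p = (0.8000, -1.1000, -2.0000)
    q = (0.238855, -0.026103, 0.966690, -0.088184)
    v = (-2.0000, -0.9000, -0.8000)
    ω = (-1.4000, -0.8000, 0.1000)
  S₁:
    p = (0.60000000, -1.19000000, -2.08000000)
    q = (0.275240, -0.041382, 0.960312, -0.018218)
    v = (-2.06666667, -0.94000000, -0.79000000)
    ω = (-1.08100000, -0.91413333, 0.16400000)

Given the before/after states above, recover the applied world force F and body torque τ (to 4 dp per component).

v₁ − v₀ = (-0.06666667, -0.04000000, 0.01000000)
m·(v₁−v₀)/dt = (-2.0000, -1.2000, 0.3000)
ω₁ − ω₀ = (0.31900000, -0.11413333, 0.06400000)
applied torque τ = (0.1300, -0.1600, 0.2000)

F = (-2.0000, -1.2000, 0.3000)
τ = (0.1300, -0.1600, 0.2000)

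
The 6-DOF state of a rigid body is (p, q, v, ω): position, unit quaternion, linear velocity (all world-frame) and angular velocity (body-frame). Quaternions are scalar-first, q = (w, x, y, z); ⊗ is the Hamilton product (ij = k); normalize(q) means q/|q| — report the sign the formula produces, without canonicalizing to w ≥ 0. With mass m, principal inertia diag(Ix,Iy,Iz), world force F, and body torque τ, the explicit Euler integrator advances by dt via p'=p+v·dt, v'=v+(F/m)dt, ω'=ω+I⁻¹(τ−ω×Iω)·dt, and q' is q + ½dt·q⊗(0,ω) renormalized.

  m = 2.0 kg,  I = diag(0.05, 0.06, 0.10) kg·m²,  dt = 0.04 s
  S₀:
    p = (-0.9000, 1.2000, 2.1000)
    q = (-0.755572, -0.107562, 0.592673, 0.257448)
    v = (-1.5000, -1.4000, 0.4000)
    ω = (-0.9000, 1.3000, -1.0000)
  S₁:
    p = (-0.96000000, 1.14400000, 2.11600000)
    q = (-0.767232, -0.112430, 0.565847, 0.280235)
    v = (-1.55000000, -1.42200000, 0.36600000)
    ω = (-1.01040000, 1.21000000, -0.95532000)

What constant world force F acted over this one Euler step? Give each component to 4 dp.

velocity change Δv = (-0.05000000, -0.02200000, -0.03400000)
F = m·Δv/dt = (-2.5000, -1.1000, -1.7000)

F = (-2.5000, -1.1000, -1.7000)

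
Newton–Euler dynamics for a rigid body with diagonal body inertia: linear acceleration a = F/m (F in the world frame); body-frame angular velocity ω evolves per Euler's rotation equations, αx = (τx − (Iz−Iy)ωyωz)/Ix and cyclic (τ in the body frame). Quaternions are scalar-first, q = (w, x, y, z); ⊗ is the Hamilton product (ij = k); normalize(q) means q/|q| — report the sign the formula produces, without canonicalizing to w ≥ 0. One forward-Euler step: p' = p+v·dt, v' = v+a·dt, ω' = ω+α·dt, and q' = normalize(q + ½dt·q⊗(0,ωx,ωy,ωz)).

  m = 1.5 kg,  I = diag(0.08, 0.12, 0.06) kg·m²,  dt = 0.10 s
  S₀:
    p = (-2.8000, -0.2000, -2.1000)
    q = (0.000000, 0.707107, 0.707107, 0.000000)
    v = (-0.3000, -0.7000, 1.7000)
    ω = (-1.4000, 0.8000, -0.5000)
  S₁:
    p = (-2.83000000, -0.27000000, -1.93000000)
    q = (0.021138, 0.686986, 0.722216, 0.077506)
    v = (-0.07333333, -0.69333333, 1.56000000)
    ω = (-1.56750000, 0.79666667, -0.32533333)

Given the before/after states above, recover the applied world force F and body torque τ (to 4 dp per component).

rate change Δω = (-0.16750000, -0.00333333, 0.17466667)
gyro term ω₀×Iω₀ = (0.0240, 0.0140, -0.0448)
applied torque τ = (-0.1100, 0.0100, 0.0600)
velocity change Δv = (0.22666667, 0.00666667, -0.14000000)
applied force F = (3.4000, 0.1000, -2.1000)

F = (3.4000, 0.1000, -2.1000)
τ = (-0.1100, 0.0100, 0.0600)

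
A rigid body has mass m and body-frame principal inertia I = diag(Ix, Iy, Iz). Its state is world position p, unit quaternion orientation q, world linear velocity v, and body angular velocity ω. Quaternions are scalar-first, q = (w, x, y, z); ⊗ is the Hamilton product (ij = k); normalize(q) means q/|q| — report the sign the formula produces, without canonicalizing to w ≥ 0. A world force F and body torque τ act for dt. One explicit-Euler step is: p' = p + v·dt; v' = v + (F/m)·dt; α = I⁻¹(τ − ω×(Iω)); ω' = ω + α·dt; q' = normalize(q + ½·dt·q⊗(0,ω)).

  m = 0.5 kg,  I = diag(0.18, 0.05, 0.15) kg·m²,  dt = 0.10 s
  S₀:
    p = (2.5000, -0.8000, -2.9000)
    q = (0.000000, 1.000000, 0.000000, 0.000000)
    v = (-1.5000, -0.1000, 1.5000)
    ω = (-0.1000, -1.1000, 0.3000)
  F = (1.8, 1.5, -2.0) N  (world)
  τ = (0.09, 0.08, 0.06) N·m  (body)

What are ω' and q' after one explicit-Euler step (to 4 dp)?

angular accel α = (0.6833, 1.6180, 0.4953)
ω' = ω + α·dt = (-0.0317, -0.9382, 0.3495)
2q̇ = q⊗(0,ω) = (0.1000000, 0.0000000, -0.3000000, -1.1000000)
q + ½dt·q⊗(0,ω), renormalized = (0.0050, 0.9984, -0.0150, -0.0549)

ω' = (-0.0317, -0.9382, 0.3495)
q' = (0.0050, 0.9984, -0.0150, -0.0549)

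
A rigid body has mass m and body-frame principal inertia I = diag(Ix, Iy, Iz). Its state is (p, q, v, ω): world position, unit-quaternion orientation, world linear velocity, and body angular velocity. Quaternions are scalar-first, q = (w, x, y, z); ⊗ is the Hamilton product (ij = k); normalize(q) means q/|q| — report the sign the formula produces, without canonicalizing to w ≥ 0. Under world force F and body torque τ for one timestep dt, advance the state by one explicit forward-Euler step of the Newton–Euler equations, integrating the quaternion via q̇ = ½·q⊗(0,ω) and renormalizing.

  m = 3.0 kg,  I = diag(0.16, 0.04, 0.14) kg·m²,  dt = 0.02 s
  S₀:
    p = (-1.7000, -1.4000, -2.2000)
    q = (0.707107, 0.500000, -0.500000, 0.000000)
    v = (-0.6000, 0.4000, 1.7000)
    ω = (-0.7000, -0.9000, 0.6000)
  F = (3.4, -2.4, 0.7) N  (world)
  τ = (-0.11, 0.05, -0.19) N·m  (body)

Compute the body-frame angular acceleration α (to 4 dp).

α = (-0.3500, 1.4600, -0.8171)

precession coupling ω×(Iω) = (-0.0540, -0.0084, -0.0756)
angular accel α = (-0.3500, 1.4600, -0.8171)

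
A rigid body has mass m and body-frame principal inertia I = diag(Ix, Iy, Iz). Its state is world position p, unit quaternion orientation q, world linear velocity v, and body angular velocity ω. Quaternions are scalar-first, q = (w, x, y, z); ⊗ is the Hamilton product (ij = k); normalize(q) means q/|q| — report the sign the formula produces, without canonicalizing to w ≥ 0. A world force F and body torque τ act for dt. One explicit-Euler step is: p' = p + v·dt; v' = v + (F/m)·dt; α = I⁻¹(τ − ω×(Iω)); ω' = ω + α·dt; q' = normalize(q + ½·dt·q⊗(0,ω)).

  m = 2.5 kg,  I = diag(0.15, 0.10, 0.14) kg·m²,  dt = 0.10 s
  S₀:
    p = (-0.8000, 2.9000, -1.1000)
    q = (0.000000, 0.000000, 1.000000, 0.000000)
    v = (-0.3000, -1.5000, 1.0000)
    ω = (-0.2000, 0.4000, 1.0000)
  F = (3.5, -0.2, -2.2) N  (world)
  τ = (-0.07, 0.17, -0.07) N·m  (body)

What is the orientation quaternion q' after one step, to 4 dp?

q' = (-0.0200, 0.0499, 0.9985, 0.0100)

2q̇ = q⊗(0,ω) = (-0.4000000, 1.0000000, 0.0000000, 0.2000000)
q' = normalize(q + ½dt·q⊗(0,ω)) = (-0.0200, 0.0499, 0.9985, 0.0100)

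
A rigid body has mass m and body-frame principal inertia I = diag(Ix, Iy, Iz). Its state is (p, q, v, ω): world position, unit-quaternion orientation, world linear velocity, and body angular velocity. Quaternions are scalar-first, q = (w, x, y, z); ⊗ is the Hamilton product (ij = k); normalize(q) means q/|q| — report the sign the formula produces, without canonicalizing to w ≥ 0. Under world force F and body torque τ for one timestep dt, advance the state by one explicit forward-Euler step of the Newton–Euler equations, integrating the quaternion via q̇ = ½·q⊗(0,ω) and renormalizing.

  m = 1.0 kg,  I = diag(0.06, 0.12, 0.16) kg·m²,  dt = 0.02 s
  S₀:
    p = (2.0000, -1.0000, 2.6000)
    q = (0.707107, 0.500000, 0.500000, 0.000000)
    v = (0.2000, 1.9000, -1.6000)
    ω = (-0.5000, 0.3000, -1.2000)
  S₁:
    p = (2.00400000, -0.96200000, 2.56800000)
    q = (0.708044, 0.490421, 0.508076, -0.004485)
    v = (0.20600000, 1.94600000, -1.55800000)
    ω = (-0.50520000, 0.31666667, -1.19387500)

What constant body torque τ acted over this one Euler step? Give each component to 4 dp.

rate change Δω = (-0.00520000, 0.01666667, 0.00612500)
precession coupling = (-0.0144, -0.0600, -0.0090)
τ = I·(Δω/dt) + ω₀×(Iω₀) = (-0.0300, 0.0400, 0.0400)

τ = (-0.0300, 0.0400, 0.0400)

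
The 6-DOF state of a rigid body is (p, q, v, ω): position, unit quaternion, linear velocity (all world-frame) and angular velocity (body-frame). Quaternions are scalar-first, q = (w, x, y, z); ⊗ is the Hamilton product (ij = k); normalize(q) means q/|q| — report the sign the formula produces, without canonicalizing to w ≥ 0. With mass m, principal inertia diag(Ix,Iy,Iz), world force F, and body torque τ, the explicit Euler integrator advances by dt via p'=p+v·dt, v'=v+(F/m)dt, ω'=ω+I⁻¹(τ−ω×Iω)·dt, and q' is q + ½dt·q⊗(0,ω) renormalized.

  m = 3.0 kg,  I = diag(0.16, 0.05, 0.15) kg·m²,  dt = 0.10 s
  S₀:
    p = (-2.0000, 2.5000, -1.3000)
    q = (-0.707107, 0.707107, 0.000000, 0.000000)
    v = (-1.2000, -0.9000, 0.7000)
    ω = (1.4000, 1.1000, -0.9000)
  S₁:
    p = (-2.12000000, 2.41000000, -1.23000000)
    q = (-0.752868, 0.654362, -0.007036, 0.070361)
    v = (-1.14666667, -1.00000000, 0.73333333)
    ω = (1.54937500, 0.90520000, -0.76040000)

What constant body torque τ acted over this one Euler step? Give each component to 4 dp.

τ = (0.1400, -0.1100, 0.0400)

ω₁ − ω₀ = (0.14937500, -0.19480000, 0.13960000)
ω₀×(Iω₀) = (-0.0990, -0.0126, -0.1694)
τ = I·(Δω/dt) + ω₀×(Iω₀) = (0.1400, -0.1100, 0.0400)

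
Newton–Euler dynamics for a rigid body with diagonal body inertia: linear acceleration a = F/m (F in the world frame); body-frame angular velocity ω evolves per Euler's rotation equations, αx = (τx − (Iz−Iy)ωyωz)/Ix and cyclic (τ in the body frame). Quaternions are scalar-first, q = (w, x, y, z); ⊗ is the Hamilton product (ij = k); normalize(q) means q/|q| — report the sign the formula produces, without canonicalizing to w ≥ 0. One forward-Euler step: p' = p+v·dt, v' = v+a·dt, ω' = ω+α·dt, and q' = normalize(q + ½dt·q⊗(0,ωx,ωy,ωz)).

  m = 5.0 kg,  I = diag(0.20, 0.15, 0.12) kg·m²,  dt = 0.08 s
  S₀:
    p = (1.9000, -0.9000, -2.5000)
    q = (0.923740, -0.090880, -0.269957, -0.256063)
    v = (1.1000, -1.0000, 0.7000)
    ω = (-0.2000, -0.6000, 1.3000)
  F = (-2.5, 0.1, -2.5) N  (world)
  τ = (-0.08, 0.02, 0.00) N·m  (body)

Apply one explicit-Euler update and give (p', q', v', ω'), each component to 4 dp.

p' = (1.9880, -0.9800, -2.4440)
q' = (0.9283, -0.1183, -0.2849, -0.2077)
v' = (1.0600, -0.9984, 0.6600)
ω' = (-0.2414, -0.5782, 1.3040)

ω×(Iω) gyroscopic = (0.0234, -0.0208, -0.0060)
(τ − ω×Iω)/I = (-0.5170, 0.2720, 0.0500)
new body rate ω' = (-0.2414, -0.5782, 1.3040)
q⊗(0,ω) = (0.1527317, -0.6893299, -0.3848874, 1.2013986)
q + ½dt·q⊗(0,ω), renormalized = (0.9283, -0.1183, -0.2849, -0.2077)
p + v·dt = (1.9880, -0.9800, -2.4440)
new velocity v' = (1.0600, -0.9984, 0.6600)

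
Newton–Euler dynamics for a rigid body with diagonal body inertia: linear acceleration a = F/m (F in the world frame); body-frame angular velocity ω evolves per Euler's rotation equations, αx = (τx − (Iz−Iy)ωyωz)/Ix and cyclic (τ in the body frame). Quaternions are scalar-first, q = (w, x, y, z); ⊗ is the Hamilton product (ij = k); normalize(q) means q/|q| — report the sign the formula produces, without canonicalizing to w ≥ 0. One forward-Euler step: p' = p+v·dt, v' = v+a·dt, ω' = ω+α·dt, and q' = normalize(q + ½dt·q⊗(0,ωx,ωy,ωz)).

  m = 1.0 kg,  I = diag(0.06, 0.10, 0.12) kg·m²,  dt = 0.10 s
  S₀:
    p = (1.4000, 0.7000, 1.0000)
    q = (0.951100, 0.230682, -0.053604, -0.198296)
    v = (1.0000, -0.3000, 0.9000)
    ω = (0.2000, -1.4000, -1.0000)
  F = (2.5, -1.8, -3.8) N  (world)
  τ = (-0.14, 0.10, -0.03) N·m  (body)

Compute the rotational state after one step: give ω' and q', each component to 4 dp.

precession coupling ω×(Iω) = (0.0280, 0.0120, -0.0112)
α = I⁻¹(τ − ω×Iω) = (-2.8000, 0.8800, -0.1567)
new body rate ω' = (-0.0800, -1.3120, -1.0157)
q⊗(0,ω) = (-0.3194780, -0.0337904, -1.1405172, -1.2633340)
updated quaternion q' = (0.9316, 0.2281, -0.1102, -0.2605)

ω' = (-0.0800, -1.3120, -1.0157)
q' = (0.9316, 0.2281, -0.1102, -0.2605)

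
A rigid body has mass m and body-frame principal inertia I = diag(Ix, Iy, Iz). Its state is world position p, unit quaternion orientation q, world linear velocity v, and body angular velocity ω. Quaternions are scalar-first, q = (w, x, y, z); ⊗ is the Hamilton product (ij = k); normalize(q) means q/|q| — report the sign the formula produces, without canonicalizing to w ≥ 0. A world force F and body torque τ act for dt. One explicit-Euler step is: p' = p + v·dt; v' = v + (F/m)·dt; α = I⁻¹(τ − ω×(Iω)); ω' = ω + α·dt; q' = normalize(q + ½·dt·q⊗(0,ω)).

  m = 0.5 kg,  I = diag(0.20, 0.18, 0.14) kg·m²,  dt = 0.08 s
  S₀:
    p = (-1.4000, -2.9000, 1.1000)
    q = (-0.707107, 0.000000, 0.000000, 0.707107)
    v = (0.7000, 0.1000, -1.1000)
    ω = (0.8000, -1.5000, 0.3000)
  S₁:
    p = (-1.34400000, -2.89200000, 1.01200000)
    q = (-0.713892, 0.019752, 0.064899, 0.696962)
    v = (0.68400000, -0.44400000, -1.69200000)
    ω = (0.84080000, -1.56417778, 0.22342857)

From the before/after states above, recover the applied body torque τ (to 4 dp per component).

Δω = ω₁−ω₀ = (0.04080000, -0.06417778, -0.07657143)
precession coupling = (0.0180, 0.0144, 0.0240)
τ = I·(Δω/dt) + ω₀×(Iω₀) = (0.1200, -0.1300, -0.1100)

τ = (0.1200, -0.1300, -0.1100)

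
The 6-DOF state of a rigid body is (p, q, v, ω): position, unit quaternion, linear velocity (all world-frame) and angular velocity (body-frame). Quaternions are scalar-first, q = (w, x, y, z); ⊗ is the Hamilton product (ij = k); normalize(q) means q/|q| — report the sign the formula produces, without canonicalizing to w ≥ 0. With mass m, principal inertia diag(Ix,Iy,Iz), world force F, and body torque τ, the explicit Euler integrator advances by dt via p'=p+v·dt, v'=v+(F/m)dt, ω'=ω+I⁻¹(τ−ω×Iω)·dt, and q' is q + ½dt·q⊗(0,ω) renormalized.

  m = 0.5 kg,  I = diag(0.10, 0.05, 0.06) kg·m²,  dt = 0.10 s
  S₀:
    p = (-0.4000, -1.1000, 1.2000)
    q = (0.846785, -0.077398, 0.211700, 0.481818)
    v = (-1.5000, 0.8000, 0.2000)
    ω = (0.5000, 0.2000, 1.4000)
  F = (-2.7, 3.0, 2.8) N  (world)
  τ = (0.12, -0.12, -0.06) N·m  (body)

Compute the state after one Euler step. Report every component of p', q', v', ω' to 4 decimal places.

gyro term ω×Iω = (0.0028, 0.0280, -0.0050)
(τ − ω×Iω)/I = (1.1720, -2.9600, -0.9167)
ω + α·dt = (0.6172, -0.0960, 1.3083)
2q̇ = q⊗(0,ω) = (-0.6781862, 0.6234089, 0.5186232, 1.0641694)
updated quaternion q' = (0.8106, -0.0461, 0.2370, 0.5335)
new position p' = (-0.5500, -1.0200, 1.2200)
v + (F/m)dt = (-2.0400, 1.4000, 0.7600)

p' = (-0.5500, -1.0200, 1.2200)
q' = (0.8106, -0.0461, 0.2370, 0.5335)
v' = (-2.0400, 1.4000, 0.7600)
ω' = (0.6172, -0.0960, 1.3083)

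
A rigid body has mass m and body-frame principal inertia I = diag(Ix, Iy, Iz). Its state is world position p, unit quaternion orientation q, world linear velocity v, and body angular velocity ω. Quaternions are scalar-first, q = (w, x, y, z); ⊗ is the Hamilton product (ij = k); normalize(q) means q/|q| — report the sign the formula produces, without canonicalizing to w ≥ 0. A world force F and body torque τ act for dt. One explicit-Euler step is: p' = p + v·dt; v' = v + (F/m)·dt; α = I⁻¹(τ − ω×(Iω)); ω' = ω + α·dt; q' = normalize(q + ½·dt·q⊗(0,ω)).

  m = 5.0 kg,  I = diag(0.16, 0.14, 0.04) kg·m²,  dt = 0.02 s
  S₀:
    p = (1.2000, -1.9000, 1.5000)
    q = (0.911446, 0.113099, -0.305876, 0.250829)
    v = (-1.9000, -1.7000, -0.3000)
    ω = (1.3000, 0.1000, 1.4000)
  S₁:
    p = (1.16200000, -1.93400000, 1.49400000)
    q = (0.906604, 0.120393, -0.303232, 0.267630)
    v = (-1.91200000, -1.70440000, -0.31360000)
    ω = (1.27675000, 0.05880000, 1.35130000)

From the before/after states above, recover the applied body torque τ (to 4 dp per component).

τ = (-0.2000, -0.0700, -0.1000)

Δω = ω₁−ω₀ = (-0.02325000, -0.04120000, -0.04870000)
I·α + gyro = (-0.2000, -0.0700, -0.1000)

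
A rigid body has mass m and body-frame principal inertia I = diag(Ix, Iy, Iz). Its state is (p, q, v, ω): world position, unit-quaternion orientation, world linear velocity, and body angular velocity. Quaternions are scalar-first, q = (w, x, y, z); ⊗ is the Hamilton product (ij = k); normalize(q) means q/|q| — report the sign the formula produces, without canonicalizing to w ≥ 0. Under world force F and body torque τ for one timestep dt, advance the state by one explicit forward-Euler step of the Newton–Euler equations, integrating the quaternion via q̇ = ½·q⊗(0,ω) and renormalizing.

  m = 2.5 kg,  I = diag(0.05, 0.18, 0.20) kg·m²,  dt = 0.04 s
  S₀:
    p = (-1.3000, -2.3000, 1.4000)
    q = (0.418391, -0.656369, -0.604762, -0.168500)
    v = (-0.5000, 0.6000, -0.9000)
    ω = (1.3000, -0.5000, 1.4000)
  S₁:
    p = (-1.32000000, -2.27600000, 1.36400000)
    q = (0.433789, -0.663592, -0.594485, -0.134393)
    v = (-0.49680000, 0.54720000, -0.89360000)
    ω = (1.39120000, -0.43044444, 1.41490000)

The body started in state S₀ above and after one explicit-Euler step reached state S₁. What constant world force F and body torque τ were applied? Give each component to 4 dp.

Δω = ω₁−ω₀ = (0.09120000, 0.06955556, 0.01490000)
I·α + gyro = (0.1000, 0.0400, -0.0100)
v₁ − v₀ = (0.00320000, -0.05280000, 0.00640000)
F = m·Δv/dt = (0.2000, -3.3000, 0.4000)

F = (0.2000, -3.3000, 0.4000)
τ = (0.1000, 0.0400, -0.0100)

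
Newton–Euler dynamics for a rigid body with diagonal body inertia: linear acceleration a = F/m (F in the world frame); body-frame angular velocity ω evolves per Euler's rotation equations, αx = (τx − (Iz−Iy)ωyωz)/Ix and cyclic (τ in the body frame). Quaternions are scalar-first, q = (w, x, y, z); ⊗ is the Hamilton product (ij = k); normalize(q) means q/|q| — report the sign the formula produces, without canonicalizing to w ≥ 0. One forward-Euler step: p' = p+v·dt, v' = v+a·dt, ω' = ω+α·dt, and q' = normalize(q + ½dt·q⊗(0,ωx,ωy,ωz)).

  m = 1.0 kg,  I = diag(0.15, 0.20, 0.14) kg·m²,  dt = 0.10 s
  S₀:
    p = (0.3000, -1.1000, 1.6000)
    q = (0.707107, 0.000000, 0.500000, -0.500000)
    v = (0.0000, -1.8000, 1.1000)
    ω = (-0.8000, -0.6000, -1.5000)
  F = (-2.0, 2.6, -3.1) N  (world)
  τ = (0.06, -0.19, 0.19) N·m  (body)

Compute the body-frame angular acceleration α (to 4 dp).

gyro term ω×Iω = (-0.0540, 0.0120, 0.0240)
(τ − ω×Iω)/I = (0.7600, -1.0100, 1.1857)

α = (0.7600, -1.0100, 1.1857)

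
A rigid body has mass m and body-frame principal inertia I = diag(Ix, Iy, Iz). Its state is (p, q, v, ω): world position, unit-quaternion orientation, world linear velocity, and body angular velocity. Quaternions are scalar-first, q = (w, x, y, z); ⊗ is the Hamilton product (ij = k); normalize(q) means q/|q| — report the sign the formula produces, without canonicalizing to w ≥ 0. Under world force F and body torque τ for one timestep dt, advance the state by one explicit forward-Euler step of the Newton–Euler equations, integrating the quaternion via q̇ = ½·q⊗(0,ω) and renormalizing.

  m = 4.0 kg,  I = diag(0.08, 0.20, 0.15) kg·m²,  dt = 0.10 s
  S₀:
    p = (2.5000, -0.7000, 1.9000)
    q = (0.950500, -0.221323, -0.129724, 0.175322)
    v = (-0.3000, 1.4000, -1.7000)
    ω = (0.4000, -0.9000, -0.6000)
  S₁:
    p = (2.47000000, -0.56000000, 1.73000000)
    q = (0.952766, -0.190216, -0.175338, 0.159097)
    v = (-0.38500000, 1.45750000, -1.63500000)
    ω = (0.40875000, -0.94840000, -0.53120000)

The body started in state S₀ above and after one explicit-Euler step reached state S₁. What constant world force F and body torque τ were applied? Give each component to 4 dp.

F = (-3.4000, 2.3000, 2.6000)
τ = (-0.0200, -0.0800, 0.0600)

rate change Δω = (0.00875000, -0.04840000, 0.06880000)
I·α + gyro = (-0.0200, -0.0800, 0.0600)
velocity change Δv = (-0.08500000, 0.05750000, 0.06500000)
m·(v₁−v₀)/dt = (-3.4000, 2.3000, 2.6000)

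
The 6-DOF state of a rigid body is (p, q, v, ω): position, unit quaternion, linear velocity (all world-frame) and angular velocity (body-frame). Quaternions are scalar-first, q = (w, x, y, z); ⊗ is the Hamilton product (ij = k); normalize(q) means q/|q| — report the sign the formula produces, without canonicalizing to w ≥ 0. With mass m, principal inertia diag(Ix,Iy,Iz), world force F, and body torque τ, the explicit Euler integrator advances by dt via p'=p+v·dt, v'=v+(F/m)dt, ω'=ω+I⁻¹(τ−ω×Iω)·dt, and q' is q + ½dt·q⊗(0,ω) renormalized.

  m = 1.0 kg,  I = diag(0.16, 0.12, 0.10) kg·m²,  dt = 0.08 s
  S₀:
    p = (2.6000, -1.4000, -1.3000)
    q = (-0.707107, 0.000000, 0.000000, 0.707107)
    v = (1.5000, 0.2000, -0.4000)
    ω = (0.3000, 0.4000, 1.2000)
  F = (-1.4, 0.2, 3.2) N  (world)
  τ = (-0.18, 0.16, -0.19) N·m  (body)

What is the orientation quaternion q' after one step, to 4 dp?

2q̇ = q⊗(0,ω) = (-0.8485284, -0.4949749, -0.0707107, -0.8485284)
updated quaternion q' = (-0.7400, -0.0198, -0.0028, 0.6723)

q' = (-0.7400, -0.0198, -0.0028, 0.6723)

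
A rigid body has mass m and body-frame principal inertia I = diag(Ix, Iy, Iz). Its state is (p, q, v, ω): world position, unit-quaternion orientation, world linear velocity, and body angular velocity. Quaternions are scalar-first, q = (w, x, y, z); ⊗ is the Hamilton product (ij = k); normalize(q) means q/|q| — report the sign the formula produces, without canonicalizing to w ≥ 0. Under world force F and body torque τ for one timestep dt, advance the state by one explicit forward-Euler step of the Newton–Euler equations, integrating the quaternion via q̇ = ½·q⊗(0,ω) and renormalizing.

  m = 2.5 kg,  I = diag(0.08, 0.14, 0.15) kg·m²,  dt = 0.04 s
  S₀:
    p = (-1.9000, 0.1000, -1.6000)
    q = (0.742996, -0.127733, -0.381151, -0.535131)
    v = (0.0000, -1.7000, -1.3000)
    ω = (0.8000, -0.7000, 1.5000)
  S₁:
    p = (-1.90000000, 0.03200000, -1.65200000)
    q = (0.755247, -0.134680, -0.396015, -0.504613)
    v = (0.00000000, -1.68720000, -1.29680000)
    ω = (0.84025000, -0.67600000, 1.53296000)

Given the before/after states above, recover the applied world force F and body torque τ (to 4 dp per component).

rate change Δω = (0.04025000, 0.02400000, 0.03296000)
gyro term ω₀×Iω₀ = (-0.0105, -0.0840, -0.0336)
I·α + gyro = (0.0700, 0.0000, 0.0900)
velocity change Δv = (0.00000000, 0.01280000, 0.00320000)
m·(v₁−v₀)/dt = (0.0000, 0.8000, 0.2000)

F = (0.0000, 0.8000, 0.2000)
τ = (0.0700, 0.0000, 0.0900)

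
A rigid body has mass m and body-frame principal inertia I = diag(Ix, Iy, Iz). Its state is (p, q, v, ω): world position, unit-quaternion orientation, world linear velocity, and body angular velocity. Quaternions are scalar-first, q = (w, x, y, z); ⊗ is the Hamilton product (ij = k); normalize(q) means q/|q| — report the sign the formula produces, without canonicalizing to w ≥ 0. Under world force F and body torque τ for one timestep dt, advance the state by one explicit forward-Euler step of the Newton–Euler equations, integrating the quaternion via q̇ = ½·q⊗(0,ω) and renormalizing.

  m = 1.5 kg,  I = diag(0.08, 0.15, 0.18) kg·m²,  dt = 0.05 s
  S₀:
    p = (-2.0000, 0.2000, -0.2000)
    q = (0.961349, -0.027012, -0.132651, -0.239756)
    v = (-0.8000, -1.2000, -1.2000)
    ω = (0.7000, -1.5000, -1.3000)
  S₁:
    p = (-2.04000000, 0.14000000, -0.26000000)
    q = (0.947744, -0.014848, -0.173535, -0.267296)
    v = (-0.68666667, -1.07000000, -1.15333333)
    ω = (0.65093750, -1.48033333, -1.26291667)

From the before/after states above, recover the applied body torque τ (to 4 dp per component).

rate change Δω = (-0.04906250, 0.01966667, 0.03708333)
ω₀×(Iω₀) = (0.0585, 0.0910, -0.0735)
τ = I·(Δω/dt) + ω₀×(Iω₀) = (-0.0200, 0.1500, 0.0600)

τ = (-0.0200, 0.1500, 0.0600)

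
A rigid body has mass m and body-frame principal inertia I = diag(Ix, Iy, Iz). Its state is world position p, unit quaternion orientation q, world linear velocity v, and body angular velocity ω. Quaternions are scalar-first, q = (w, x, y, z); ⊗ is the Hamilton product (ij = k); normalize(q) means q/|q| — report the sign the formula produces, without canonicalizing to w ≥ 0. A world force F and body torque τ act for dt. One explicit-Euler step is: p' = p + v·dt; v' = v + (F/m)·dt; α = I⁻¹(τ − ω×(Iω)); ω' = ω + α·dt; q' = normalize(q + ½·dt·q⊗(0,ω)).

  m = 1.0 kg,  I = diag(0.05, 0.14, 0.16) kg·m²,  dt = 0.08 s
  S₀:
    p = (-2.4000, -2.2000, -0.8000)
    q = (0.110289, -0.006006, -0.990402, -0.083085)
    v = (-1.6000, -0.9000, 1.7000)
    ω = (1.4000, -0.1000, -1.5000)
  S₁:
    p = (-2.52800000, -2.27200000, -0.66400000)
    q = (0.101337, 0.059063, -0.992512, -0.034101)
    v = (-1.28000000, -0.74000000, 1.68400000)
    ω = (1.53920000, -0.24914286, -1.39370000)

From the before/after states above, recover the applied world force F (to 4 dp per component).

v₁ − v₀ = (0.32000000, 0.16000000, -0.01600000)
applied force F = (4.0000, 2.0000, -0.2000)

F = (4.0000, 2.0000, -0.2000)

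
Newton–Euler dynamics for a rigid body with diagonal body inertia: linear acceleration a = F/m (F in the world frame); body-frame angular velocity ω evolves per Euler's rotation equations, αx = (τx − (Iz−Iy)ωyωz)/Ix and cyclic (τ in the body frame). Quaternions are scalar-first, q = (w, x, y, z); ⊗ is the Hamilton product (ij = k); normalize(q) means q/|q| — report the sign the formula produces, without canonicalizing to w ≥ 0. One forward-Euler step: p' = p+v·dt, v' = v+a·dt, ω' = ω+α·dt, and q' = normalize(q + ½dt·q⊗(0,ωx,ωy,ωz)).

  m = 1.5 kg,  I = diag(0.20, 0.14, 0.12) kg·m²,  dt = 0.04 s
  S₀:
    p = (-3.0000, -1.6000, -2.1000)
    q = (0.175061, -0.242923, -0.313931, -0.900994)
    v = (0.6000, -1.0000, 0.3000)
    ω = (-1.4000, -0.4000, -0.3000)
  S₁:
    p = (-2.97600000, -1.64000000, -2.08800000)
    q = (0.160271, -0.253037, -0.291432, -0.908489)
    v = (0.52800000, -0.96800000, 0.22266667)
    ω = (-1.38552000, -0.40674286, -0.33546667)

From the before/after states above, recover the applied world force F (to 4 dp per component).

F = (-2.7000, 1.2000, -2.9000)

velocity change Δv = (-0.07200000, 0.03200000, -0.07733333)
applied force F = (-2.7000, 1.2000, -2.9000)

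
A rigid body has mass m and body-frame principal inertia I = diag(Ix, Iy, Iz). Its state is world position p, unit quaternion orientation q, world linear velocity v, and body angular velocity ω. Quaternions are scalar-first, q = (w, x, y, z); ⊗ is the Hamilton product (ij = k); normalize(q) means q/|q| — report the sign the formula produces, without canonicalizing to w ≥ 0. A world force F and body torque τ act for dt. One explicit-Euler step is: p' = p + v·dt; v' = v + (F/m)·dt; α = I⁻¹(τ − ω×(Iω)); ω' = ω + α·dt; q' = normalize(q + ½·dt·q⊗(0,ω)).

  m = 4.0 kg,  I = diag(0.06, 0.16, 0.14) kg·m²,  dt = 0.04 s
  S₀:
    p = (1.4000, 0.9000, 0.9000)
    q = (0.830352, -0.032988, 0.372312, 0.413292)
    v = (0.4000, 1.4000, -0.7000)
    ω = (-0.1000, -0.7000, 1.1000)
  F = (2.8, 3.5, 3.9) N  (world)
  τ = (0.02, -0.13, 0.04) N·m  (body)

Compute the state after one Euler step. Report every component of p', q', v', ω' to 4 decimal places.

p' = (1.4160, 0.9560, 0.8720)
q' = (0.8261, -0.0207, 0.3605, 0.4326)
v' = (0.4280, 1.4350, -0.6610)
ω' = (-0.0969, -0.7347, 1.1094)

α = I⁻¹(τ − ω×Iω) = (0.0767, -0.8675, 0.2357)
ω + α·dt = (-0.0969, -0.7347, 1.1094)
Hamilton product q⊗(0,ω) = (-0.1973016, 0.6158124, -0.5862888, 0.9737100)
q' = normalize(q + ½dt·q⊗(0,ω)) = (0.8261, -0.0207, 0.3605, 0.4326)
p + v·dt = (1.4160, 0.9560, 0.8720)
new velocity v' = (0.4280, 1.4350, -0.6610)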